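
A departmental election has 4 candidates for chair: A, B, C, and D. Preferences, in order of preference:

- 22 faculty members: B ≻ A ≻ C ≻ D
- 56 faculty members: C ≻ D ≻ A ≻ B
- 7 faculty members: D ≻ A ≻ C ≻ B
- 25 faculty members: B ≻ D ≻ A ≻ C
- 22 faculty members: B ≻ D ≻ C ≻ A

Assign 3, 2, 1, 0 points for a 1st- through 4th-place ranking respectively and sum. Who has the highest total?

A: 22·2 + 56·1 + 7·2 + 25·1 + 22·0 = 139
B: 22·3 + 56·0 + 7·0 + 25·3 + 22·3 = 207
C: 22·1 + 56·3 + 7·1 + 25·0 + 22·1 = 219
D: 22·0 + 56·2 + 7·3 + 25·2 + 22·2 = 227
D has the highest Borda score (227).

D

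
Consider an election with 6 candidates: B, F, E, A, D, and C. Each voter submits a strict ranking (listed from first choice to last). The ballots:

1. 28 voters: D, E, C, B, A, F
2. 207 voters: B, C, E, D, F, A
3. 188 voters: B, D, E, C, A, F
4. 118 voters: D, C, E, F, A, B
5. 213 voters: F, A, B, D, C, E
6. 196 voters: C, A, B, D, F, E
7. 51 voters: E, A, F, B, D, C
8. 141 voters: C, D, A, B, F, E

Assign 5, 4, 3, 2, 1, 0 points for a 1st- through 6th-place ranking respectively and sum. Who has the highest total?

B: 28·2 + 207·5 + 188·5 + 118·0 + 213·3 + 196·3 + 51·2 + 141·2 = 3642
F: 28·0 + 207·1 + 188·0 + 118·2 + 213·5 + 196·1 + 51·3 + 141·1 = 1998
E: 28·4 + 207·3 + 188·3 + 118·3 + 213·0 + 196·0 + 51·5 + 141·0 = 1906
A: 28·1 + 207·0 + 188·1 + 118·1 + 213·4 + 196·4 + 51·4 + 141·3 = 2597
D: 28·5 + 207·2 + 188·4 + 118·5 + 213·2 + 196·2 + 51·1 + 141·4 = 3329
C: 28·3 + 207·4 + 188·2 + 118·4 + 213·1 + 196·5 + 51·0 + 141·5 = 3658
C has the highest Borda score (3658).

C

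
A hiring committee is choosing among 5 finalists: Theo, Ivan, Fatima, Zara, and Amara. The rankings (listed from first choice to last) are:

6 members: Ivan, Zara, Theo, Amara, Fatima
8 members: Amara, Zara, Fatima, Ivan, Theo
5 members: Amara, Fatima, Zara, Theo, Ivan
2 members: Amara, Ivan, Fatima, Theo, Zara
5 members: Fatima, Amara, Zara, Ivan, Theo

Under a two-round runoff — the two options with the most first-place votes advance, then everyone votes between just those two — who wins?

Round 1 first-place votes: Theo 0, Ivan 6, Fatima 5, Zara 0, Amara 15.
Amara and Ivan advance.
Runoff: Amara is preferred to Ivan by 20 voters; Ivan by 6.
Amara wins the runoff.

Amara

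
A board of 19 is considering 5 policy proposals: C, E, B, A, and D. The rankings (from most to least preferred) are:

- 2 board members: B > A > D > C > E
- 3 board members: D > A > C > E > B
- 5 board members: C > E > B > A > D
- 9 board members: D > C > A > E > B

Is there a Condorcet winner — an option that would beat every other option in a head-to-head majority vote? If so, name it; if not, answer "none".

D vs C: 14–5 for D.
D vs E: 14–5 for D.
D vs B: 12–7 for D.
D vs A: 12–7 for D.
D beats every other option head-to-head.

D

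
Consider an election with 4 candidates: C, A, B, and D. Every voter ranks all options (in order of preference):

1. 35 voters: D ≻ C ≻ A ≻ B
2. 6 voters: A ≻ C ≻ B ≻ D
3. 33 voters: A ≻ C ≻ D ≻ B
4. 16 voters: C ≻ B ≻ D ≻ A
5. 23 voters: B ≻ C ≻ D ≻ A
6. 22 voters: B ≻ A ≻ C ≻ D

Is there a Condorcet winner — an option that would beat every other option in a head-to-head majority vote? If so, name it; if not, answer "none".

C vs A: 74–61 for C.
C vs B: 90–45 for C.
C vs D: 100–35 for C.
C beats every other option head-to-head.

C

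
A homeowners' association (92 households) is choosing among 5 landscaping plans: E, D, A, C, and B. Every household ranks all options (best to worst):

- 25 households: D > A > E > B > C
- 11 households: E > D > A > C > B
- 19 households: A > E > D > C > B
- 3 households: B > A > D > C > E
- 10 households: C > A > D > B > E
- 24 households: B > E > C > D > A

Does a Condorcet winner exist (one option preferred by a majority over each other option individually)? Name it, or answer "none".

Checking pairwise contests:
A beats E 57–35.
E beats D 54–38.
D beats A 60–32.
E beats C 79–13.
E beats B 55–37.
Every option loses at least one head-to-head, so there is no Condorcet winner.

none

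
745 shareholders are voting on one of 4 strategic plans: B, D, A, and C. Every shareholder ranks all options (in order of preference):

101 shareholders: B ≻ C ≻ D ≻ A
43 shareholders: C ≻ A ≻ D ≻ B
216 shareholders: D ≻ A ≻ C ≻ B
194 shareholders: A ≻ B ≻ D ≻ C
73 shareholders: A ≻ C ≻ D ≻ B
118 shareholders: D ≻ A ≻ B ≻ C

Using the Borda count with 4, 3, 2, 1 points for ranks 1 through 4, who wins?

B: 101·4 + 43·1 + 216·1 + 194·3 + 73·1 + 118·2 = 1554
D: 101·2 + 43·2 + 216·4 + 194·2 + 73·2 + 118·4 = 2158
A: 101·1 + 43·3 + 216·3 + 194·4 + 73·4 + 118·3 = 2300
C: 101·3 + 43·4 + 216·2 + 194·1 + 73·3 + 118·1 = 1438
A has the highest Borda score (2300).

A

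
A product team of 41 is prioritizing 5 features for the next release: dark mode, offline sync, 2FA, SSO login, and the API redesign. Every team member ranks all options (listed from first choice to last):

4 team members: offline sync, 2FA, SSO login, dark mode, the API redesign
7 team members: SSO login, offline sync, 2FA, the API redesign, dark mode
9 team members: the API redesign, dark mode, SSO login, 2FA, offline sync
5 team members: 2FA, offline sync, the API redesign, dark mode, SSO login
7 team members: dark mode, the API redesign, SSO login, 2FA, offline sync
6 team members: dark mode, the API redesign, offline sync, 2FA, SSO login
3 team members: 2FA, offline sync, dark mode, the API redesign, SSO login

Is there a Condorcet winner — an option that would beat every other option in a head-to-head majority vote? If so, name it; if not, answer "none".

the API redesign vs dark mode: 21–20 for the API redesign.
the API redesign vs offline sync: 22–19 for the API redesign.
the API redesign vs 2FA: 22–19 for the API redesign.
the API redesign vs SSO login: 30–11 for the API redesign.
the API redesign beats every other option head-to-head.

the API redesign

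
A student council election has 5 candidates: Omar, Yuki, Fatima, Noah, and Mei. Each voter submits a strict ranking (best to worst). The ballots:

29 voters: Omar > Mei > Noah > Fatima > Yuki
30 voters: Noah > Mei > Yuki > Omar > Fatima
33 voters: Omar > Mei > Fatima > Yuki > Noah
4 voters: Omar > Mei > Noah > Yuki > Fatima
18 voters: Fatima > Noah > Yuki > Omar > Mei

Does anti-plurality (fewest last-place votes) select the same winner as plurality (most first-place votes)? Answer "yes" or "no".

Anti-plurality — last-place votes: Omar 0, Yuki 29, Fatima 34, Noah 33, Mei 18. Winner: Omar.
Plurality — first-place votes: Omar 66, Yuki 0, Fatima 18, Noah 30, Mei 0. Winner: Omar.
The two methods agree.

yes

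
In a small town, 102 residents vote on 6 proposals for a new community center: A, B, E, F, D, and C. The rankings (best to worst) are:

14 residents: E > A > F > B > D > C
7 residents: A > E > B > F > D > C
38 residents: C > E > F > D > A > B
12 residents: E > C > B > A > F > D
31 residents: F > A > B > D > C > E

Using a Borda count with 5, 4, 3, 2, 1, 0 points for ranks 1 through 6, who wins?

F

A: 14·4 + 7·5 + 38·1 + 12·2 + 31·4 = 277
B: 14·2 + 7·3 + 38·0 + 12·3 + 31·3 = 178
E: 14·5 + 7·4 + 38·4 + 12·5 + 31·0 = 310
F: 14·3 + 7·2 + 38·3 + 12·1 + 31·5 = 337
D: 14·1 + 7·1 + 38·2 + 12·0 + 31·2 = 159
C: 14·0 + 7·0 + 38·5 + 12·4 + 31·1 = 269
F has the highest Borda score (337).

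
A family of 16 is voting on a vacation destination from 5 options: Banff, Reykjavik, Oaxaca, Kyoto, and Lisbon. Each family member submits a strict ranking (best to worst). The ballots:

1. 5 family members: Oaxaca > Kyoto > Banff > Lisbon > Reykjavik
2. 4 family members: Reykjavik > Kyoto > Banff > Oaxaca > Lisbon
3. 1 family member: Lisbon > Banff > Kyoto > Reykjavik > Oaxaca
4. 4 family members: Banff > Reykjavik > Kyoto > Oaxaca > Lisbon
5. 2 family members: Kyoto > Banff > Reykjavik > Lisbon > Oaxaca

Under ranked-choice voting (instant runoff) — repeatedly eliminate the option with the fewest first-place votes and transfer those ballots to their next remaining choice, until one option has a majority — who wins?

Banff

Round 1: Banff 4, Reykjavik 4, Oaxaca 5, Kyoto 2, Lisbon 1. Eliminate Lisbon.
Round 2: Banff 5, Reykjavik 4, Oaxaca 5, Kyoto 2. Eliminate Kyoto.
Round 3: Banff 7, Reykjavik 4, Oaxaca 5. Eliminate Reykjavik.
Round 4: Banff 11, Oaxaca 5. Banff has a majority.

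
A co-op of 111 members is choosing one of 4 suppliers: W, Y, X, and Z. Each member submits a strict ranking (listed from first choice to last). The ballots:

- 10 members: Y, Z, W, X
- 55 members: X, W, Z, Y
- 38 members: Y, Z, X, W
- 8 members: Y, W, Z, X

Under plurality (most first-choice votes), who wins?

Y

First-place votes: W 0, Y 56, X 55, Z 0.
Y has the most first-place votes.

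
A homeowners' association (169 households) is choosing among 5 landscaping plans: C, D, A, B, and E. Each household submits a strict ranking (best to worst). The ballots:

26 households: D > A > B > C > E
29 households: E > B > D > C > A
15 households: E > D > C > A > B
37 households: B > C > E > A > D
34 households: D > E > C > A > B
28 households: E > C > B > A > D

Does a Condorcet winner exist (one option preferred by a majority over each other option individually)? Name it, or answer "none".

E vs C: 106–63 for E.
E vs D: 109–60 for E.
E vs A: 143–26 for E.
E vs B: 106–63 for E.
E beats every other option head-to-head.

E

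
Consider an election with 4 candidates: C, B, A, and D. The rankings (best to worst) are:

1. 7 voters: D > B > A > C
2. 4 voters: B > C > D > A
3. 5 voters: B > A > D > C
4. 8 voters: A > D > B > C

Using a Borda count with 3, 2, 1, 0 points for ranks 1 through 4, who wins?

B

C: 7·0 + 4·2 + 5·0 + 8·0 = 8
B: 7·2 + 4·3 + 5·3 + 8·1 = 49
A: 7·1 + 4·0 + 5·2 + 8·3 = 41
D: 7·3 + 4·1 + 5·1 + 8·2 = 46
B has the highest Borda score (49).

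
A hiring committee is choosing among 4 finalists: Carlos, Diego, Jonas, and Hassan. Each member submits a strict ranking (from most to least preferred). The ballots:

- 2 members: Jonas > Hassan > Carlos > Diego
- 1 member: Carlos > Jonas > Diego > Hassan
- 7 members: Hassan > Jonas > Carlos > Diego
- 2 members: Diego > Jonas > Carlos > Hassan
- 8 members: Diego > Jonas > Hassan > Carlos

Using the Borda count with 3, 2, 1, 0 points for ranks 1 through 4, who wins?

Jonas

Carlos: 2·1 + 1·3 + 7·1 + 2·1 + 8·0 = 14
Diego: 2·0 + 1·1 + 7·0 + 2·3 + 8·3 = 31
Jonas: 2·3 + 1·2 + 7·2 + 2·2 + 8·2 = 42
Hassan: 2·2 + 1·0 + 7·3 + 2·0 + 8·1 = 33
Jonas has the highest Borda score (42).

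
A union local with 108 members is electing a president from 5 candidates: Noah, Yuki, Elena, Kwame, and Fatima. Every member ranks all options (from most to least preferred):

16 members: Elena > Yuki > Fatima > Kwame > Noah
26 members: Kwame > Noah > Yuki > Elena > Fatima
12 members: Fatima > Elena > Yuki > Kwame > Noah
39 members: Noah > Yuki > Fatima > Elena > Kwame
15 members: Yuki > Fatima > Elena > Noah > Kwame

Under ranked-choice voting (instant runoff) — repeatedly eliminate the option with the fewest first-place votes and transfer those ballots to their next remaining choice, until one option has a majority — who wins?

Round 1: Noah 39, Yuki 15, Elena 16, Kwame 26, Fatima 12. Eliminate Fatima.
Round 2: Noah 39, Yuki 15, Elena 28, Kwame 26. Eliminate Yuki.
Round 3: Noah 39, Elena 43, Kwame 26. Eliminate Kwame.
Round 4: Noah 65, Elena 43. Noah has a majority.

Noah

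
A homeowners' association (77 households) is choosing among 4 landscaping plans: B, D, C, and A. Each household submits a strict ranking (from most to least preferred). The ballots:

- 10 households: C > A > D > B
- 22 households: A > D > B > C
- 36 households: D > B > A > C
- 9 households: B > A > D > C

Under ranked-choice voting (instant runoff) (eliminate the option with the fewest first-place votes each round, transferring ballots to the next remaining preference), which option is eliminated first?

B

Round 1: B 9, D 36, C 10, A 22. Eliminate B.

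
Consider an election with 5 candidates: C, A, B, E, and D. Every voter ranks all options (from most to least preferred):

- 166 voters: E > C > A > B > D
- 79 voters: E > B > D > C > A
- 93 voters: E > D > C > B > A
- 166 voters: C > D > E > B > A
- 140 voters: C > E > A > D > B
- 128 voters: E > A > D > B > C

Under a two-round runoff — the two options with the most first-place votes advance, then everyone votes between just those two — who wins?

Round 1 first-place votes: C 306, A 0, B 0, E 466, D 0.
E and C advance.
Runoff: E is preferred to C by 466 voters; C by 306.
E wins the runoff.

E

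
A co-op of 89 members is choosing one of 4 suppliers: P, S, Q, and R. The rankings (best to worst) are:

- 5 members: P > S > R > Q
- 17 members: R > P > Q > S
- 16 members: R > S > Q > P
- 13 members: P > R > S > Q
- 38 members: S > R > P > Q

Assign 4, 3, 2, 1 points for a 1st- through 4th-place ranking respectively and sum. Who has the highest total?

R

P: 5·4 + 17·3 + 16·1 + 13·4 + 38·2 = 215
S: 5·3 + 17·1 + 16·3 + 13·2 + 38·4 = 258
Q: 5·1 + 17·2 + 16·2 + 13·1 + 38·1 = 122
R: 5·2 + 17·4 + 16·4 + 13·3 + 38·3 = 295
R has the highest Borda score (295).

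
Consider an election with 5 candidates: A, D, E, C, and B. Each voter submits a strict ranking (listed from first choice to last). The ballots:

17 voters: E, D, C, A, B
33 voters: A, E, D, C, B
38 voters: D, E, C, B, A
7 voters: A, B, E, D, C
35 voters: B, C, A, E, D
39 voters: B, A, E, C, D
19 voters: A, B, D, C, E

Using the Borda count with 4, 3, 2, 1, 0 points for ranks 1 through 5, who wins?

A

A: 17·1 + 33·4 + 38·0 + 7·4 + 35·2 + 39·3 + 19·4 = 440
D: 17·3 + 33·2 + 38·4 + 7·1 + 35·0 + 39·0 + 19·2 = 314
E: 17·4 + 33·3 + 38·3 + 7·2 + 35·1 + 39·2 + 19·0 = 408
C: 17·2 + 33·1 + 38·2 + 7·0 + 35·3 + 39·1 + 19·1 = 306
B: 17·0 + 33·0 + 38·1 + 7·3 + 35·4 + 39·4 + 19·3 = 412
A has the highest Borda score (440).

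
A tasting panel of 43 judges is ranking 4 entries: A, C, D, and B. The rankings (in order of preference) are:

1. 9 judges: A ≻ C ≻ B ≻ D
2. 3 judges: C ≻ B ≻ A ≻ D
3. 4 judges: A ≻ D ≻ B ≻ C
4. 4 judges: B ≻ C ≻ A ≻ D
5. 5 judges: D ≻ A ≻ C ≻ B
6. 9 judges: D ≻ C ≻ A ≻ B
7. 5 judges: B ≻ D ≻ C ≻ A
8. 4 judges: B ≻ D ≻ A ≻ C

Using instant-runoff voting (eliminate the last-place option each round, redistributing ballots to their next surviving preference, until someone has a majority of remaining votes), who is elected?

B

Round 1: A 13, C 3, D 14, B 13. Eliminate C.
Round 2: A 13, D 14, B 16. Eliminate A.
Round 3: D 18, B 25. B has a majority.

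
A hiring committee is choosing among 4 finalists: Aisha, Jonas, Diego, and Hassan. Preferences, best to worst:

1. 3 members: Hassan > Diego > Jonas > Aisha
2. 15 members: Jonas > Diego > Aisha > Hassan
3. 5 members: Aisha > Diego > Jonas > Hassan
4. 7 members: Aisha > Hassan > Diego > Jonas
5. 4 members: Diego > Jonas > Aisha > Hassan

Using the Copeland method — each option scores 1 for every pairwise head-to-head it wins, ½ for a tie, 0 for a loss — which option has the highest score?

Diego

Aisha: beats Hassan; loses to Jonas and Diego → score 1.
Jonas: beats Aisha and Hassan; loses to Diego → score 2.
Diego: beats Aisha, Jonas, and Hassan → score 3.
Hassan: loses to Aisha, Jonas, and Diego → score 0.
Diego has the best pairwise record.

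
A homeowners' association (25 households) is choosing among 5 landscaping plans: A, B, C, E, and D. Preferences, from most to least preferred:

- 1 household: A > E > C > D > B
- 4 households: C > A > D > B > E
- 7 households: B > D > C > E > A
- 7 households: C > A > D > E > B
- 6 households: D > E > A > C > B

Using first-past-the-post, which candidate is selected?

C

First-place votes: A 1, B 7, C 11, E 0, D 6.
C has the most first-place votes.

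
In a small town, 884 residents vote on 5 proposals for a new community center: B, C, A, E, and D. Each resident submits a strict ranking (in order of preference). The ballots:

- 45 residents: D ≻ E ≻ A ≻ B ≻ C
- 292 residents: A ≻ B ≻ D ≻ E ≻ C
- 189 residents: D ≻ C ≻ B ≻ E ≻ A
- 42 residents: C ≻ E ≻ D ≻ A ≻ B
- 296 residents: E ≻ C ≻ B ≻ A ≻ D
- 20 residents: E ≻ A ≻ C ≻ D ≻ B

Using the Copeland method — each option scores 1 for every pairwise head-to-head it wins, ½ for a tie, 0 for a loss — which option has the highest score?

B: beats A, E, and D; loses to C → score 3.
C: beats B and A; loses to E and D → score 2.
A: beats D; loses to B, C, and E → score 1.
E: beats C and A; loses to B and D → score 2.
D: beats C and E; loses to B and A → score 2.
B has the best pairwise record.

B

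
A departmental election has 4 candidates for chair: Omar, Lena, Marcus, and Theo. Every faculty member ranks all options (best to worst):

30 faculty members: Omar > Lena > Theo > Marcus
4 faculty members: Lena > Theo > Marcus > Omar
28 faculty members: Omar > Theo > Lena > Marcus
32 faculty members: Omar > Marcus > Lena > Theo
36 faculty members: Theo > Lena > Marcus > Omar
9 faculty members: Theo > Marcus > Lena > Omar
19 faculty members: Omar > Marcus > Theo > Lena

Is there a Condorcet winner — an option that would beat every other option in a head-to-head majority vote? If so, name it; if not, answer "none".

Omar vs Lena: 109–49 for Omar.
Omar vs Marcus: 109–49 for Omar.
Omar vs Theo: 109–49 for Omar.
Omar beats every other option head-to-head.

Omar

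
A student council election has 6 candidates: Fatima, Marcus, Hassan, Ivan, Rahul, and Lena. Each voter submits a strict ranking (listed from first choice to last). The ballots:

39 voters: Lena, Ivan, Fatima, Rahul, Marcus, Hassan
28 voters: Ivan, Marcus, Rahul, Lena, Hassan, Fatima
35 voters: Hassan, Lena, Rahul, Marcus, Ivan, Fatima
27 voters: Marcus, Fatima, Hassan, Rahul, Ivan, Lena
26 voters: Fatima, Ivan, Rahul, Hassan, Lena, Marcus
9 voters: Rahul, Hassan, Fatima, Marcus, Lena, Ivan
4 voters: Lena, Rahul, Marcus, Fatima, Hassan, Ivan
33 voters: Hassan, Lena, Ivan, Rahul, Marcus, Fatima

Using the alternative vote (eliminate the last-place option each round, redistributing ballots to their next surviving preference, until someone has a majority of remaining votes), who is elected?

Hassan

Round 1: Fatima 26, Marcus 27, Hassan 68, Ivan 28, Rahul 9, Lena 43. Eliminate Rahul.
Round 2: Fatima 26, Marcus 27, Hassan 77, Ivan 28, Lena 43. Eliminate Fatima.
Round 3: Marcus 27, Hassan 77, Ivan 54, Lena 43. Eliminate Marcus.
Round 4: Hassan 104, Ivan 54, Lena 43. Hassan has a majority.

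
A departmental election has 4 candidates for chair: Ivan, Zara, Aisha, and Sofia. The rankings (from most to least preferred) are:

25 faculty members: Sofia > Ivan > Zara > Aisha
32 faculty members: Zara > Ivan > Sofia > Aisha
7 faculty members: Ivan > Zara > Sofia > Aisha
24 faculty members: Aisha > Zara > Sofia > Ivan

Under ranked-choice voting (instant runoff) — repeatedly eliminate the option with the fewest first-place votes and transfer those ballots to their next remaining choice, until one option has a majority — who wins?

Round 1: Ivan 7, Zara 32, Aisha 24, Sofia 25. Eliminate Ivan.
Round 2: Zara 39, Aisha 24, Sofia 25. Eliminate Aisha.
Round 3: Zara 63, Sofia 25. Zara has a majority.

Zara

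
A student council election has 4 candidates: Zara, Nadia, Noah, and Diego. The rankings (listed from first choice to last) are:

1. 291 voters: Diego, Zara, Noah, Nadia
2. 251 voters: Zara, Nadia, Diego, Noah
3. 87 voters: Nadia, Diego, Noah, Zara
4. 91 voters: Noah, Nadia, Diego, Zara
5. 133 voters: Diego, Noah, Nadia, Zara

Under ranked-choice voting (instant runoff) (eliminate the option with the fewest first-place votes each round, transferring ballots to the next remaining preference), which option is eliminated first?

Nadia

Round 1: Zara 251, Nadia 87, Noah 91, Diego 424. Eliminate Nadia.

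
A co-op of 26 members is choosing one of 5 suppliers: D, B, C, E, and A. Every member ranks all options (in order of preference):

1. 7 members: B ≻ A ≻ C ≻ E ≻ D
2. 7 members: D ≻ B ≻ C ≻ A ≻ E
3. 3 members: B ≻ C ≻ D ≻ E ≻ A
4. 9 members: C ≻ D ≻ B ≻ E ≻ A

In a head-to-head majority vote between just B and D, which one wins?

D

Voters preferring B to D: 10; preferring D to B: 16.
D wins the head-to-head.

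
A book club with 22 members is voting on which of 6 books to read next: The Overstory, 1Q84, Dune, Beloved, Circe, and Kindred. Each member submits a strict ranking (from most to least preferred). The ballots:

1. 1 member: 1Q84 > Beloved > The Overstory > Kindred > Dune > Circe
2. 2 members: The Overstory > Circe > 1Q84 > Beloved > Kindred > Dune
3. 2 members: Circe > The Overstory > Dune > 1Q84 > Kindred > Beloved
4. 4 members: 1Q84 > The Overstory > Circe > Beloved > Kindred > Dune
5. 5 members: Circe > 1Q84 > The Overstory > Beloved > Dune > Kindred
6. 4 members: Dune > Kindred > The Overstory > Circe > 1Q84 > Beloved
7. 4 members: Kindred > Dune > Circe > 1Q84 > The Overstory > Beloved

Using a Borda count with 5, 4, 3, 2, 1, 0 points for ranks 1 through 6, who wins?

The Overstory: 1·3 + 2·5 + 2·4 + 4·4 + 5·3 + 4·3 + 4·1 = 68
1Q84: 1·5 + 2·3 + 2·2 + 4·5 + 5·4 + 4·1 + 4·2 = 67
Dune: 1·1 + 2·0 + 2·3 + 4·0 + 5·1 + 4·5 + 4·4 = 48
Beloved: 1·4 + 2·2 + 2·0 + 4·2 + 5·2 + 4·0 + 4·0 = 26
Circe: 1·0 + 2·4 + 2·5 + 4·3 + 5·5 + 4·2 + 4·3 = 75
Kindred: 1·2 + 2·1 + 2·1 + 4·1 + 5·0 + 4·4 + 4·5 = 46
Circe has the highest Borda score (75).

Circe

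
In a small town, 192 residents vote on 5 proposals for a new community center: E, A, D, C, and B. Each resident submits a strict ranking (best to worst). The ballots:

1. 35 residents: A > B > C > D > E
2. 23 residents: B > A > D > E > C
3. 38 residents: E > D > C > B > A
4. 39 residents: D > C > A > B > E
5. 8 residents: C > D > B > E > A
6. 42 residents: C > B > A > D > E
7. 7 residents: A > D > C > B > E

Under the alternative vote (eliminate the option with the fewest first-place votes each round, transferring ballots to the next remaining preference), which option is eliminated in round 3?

C

Round 1: E 38, A 42, D 39, C 50, B 23. Eliminate B.
Round 2: E 38, A 65, D 39, C 50. Eliminate E.
Round 3: A 65, D 77, C 50. Eliminate C.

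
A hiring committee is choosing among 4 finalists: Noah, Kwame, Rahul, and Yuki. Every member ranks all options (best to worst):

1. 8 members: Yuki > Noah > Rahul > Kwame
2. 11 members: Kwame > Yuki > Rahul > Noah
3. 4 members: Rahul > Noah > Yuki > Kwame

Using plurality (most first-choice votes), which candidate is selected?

First-place votes: Noah 0, Kwame 11, Rahul 4, Yuki 8.
Kwame has the most first-place votes.

Kwame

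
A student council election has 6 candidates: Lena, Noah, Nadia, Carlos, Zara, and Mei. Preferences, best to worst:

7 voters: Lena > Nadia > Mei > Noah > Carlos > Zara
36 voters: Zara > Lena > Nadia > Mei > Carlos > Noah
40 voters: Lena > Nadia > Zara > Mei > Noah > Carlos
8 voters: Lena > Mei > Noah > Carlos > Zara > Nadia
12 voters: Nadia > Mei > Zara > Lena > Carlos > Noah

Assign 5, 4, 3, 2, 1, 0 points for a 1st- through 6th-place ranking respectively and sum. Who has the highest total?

Lena

Lena: 7·5 + 36·4 + 40·5 + 8·5 + 12·2 = 443
Noah: 7·2 + 36·0 + 40·1 + 8·3 + 12·0 = 78
Nadia: 7·4 + 36·3 + 40·4 + 8·0 + 12·5 = 356
Carlos: 7·1 + 36·1 + 40·0 + 8·2 + 12·1 = 71
Zara: 7·0 + 36·5 + 40·3 + 8·1 + 12·3 = 344
Mei: 7·3 + 36·2 + 40·2 + 8·4 + 12·4 = 253
Lena has the highest Borda score (443).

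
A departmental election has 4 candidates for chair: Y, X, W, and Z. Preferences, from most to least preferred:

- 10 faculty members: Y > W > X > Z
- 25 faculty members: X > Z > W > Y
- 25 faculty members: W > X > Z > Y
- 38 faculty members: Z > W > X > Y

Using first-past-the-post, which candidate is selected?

First-place votes: Y 10, X 25, W 25, Z 38.
Z has the most first-place votes.

Z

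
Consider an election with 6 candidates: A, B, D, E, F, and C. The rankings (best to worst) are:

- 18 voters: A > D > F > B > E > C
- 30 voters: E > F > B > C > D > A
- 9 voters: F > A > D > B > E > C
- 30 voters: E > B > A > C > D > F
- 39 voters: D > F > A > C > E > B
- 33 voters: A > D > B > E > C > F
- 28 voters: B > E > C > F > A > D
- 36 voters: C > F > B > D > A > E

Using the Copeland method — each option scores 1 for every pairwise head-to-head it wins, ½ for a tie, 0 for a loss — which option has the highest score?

B

A: beats D, E, and C; loses to B and F → score 3.
B: beats A, D, E, and C; loses to F → score 4.
D: beats E and F; loses to A, B, and C → score 2.
E: beats F and C; loses to A, B, and D → score 2.
F: beats A and B; loses to D, E, and C → score 2.
C: beats D and F; loses to A, B, and E → score 2.
B has the best pairwise record.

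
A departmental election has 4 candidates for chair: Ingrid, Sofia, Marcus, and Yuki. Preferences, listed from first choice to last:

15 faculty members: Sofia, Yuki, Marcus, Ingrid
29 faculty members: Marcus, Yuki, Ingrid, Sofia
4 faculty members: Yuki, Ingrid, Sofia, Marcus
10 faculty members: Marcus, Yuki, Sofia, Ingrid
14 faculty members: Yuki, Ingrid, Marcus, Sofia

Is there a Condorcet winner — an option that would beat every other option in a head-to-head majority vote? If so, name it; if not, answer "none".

Marcus

Marcus vs Ingrid: 54–18 for Marcus.
Marcus vs Sofia: 53–19 for Marcus.
Marcus vs Yuki: 39–33 for Marcus.
Marcus beats every other option head-to-head.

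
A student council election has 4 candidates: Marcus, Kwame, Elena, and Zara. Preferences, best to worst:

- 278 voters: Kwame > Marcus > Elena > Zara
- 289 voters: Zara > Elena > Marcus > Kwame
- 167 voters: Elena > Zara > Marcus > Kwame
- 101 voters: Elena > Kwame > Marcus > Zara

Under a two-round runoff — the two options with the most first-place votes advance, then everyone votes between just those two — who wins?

Zara

Round 1 first-place votes: Marcus 0, Kwame 278, Elena 268, Zara 289.
Zara and Kwame advance.
Runoff: Zara is preferred to Kwame by 456 voters; Kwame by 379.
Zara wins the runoff.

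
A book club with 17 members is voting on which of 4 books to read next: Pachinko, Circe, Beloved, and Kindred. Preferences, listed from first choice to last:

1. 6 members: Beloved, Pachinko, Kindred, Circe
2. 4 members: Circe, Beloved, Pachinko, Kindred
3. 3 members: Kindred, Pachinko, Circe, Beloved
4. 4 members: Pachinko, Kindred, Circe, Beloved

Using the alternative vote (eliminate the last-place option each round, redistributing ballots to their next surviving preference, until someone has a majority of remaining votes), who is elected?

Beloved

Round 1: Pachinko 4, Circe 4, Beloved 6, Kindred 3. Eliminate Kindred.
Round 2: Pachinko 7, Circe 4, Beloved 6. Eliminate Circe.
Round 3: Pachinko 7, Beloved 10. Beloved has a majority.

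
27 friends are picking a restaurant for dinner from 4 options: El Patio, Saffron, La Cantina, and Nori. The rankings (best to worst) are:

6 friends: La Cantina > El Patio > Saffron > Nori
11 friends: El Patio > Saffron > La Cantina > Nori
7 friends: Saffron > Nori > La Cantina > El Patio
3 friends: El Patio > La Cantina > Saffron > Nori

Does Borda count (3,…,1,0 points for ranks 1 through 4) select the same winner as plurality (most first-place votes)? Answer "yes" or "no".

Borda — scores: El Patio 54, Saffron 52, La Cantina 42, Nori 14. Winner: El Patio.
Plurality — first-place votes: El Patio 14, Saffron 7, La Cantina 6, Nori 0. Winner: El Patio.
The two methods agree.

yes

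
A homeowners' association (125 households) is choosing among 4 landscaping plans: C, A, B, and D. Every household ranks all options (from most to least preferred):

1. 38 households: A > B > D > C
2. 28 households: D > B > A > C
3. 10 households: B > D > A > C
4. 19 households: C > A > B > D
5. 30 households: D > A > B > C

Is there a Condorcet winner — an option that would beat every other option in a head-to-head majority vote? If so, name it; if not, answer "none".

none

Checking pairwise contests:
A beats C 106–19.
D beats A 68–57.
A beats B 87–38.
B beats D 67–58.
Every option loses at least one head-to-head, so there is no Condorcet winner.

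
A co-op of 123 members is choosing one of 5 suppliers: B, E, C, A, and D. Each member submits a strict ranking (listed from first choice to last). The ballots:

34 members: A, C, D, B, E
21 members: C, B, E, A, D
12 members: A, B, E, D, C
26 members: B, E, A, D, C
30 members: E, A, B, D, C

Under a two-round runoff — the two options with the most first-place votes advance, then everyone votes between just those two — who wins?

Round 1 first-place votes: B 26, E 30, C 21, A 46, D 0.
A and E advance.
Runoff: A is preferred to E by 46 voters; E by 77.
E wins the runoff.

E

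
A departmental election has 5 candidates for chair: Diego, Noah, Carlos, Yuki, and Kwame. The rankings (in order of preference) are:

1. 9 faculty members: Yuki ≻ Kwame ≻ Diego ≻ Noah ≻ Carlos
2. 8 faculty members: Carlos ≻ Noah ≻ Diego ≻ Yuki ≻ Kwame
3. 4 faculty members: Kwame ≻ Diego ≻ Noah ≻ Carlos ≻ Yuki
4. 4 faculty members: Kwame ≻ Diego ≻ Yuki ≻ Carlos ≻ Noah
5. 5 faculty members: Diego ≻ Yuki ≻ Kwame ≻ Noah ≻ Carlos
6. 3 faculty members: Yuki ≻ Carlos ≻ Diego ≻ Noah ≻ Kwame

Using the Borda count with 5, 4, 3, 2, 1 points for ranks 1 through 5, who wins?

Diego

Diego: 9·3 + 8·3 + 4·4 + 4·4 + 5·5 + 3·3 = 117
Noah: 9·2 + 8·4 + 4·3 + 4·1 + 5·2 + 3·2 = 82
Carlos: 9·1 + 8·5 + 4·2 + 4·2 + 5·1 + 3·4 = 82
Yuki: 9·5 + 8·2 + 4·1 + 4·3 + 5·4 + 3·5 = 112
Kwame: 9·4 + 8·1 + 4·5 + 4·5 + 5·3 + 3·1 = 102
Diego has the highest Borda score (117).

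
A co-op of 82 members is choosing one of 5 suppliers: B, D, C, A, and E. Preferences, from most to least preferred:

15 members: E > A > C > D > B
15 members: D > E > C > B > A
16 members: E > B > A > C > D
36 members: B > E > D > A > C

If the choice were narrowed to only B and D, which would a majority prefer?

Voters preferring B to D: 52; preferring D to B: 30.
B wins the head-to-head.

B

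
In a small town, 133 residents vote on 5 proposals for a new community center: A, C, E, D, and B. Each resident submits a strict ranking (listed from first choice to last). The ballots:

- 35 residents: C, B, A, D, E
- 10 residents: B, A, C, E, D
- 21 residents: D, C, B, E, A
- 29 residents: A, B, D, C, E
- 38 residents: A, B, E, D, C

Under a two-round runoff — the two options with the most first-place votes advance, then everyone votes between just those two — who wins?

Round 1 first-place votes: A 67, C 35, E 0, D 21, B 10.
A and C advance.
Runoff: A is preferred to C by 77 voters; C by 56.
A wins the runoff.

A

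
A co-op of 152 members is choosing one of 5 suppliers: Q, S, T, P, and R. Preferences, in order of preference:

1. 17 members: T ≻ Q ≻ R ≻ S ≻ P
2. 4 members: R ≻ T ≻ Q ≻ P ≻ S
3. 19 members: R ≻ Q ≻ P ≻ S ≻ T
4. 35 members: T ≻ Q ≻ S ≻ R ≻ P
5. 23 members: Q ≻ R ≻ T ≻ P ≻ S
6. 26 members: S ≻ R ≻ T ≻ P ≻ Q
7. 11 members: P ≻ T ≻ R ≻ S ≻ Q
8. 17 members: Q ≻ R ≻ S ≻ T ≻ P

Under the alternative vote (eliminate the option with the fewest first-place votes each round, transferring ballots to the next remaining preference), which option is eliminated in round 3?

Round 1: Q 40, S 26, T 52, P 11, R 23. Eliminate P.
Round 2: Q 40, S 26, T 63, R 23. Eliminate R.
Round 3: Q 59, S 26, T 67. Eliminate S.

S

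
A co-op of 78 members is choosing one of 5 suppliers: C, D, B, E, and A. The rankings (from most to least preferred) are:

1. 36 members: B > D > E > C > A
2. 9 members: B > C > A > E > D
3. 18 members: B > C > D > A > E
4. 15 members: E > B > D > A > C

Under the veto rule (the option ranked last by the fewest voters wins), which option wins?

B

Last-place votes: C 15, D 9, B 0, E 18, A 36.
B is ranked last by the fewest voters, so B wins.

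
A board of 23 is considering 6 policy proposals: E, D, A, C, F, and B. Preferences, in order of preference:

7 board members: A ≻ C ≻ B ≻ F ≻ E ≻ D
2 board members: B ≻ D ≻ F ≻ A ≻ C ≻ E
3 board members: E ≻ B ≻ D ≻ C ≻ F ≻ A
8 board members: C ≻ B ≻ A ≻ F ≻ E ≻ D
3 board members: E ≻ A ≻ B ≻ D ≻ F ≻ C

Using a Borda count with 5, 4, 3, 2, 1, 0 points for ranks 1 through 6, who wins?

B

E: 7·1 + 2·0 + 3·5 + 8·1 + 3·5 = 45
D: 7·0 + 2·4 + 3·3 + 8·0 + 3·2 = 23
A: 7·5 + 2·2 + 3·0 + 8·3 + 3·4 = 75
C: 7·4 + 2·1 + 3·2 + 8·5 + 3·0 = 76
F: 7·2 + 2·3 + 3·1 + 8·2 + 3·1 = 42
B: 7·3 + 2·5 + 3·4 + 8·4 + 3·3 = 84
B has the highest Borda score (84).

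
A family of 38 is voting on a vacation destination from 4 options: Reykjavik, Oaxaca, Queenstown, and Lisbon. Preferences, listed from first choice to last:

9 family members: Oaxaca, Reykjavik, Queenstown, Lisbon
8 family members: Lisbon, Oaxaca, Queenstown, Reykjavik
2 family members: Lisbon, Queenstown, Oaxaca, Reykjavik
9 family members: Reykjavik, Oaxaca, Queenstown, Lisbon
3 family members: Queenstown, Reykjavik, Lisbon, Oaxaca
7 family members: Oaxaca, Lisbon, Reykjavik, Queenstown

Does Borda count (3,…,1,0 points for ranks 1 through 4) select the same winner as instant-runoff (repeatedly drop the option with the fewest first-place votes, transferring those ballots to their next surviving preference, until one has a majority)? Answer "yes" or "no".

Borda — scores: Reykjavik 58, Oaxaca 84, Queenstown 39, Lisbon 47. Winner: Oaxaca.
Instant-runoff — R1 Reykjavik 9, Oaxaca 16, Queenstown 3, Lisbon 10 (Queenstown out); R2 Reykjavik 12, Oaxaca 16, Lisbon 10 (Lisbon out); R3 Reykjavik 12, Oaxaca 26 (Oaxaca winner). Winner: Oaxaca.
The two methods agree.

yes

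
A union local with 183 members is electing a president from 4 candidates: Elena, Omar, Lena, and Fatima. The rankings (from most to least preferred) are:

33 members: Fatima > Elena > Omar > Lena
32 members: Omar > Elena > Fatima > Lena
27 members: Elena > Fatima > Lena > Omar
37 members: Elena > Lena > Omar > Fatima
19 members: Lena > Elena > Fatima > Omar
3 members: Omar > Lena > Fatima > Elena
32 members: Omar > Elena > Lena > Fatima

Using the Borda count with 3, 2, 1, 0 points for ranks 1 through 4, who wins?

Elena: 33·2 + 32·2 + 27·3 + 37·3 + 19·2 + 3·0 + 32·2 = 424
Omar: 33·1 + 32·3 + 27·0 + 37·1 + 19·0 + 3·3 + 32·3 = 271
Lena: 33·0 + 32·0 + 27·1 + 37·2 + 19·3 + 3·2 + 32·1 = 196
Fatima: 33·3 + 32·1 + 27·2 + 37·0 + 19·1 + 3·1 + 32·0 = 207
Elena has the highest Borda score (424).

Elena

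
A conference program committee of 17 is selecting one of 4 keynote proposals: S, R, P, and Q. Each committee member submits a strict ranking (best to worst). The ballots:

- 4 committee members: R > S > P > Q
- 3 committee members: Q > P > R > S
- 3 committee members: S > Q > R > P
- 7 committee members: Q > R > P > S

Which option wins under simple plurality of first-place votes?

First-place votes: S 3, R 4, P 0, Q 10.
Q has the most first-place votes.

Q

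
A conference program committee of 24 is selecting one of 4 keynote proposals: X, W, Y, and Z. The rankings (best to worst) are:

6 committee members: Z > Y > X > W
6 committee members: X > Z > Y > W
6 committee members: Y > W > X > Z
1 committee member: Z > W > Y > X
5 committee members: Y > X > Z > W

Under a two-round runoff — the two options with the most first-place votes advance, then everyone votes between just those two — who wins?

Round 1 first-place votes: X 6, W 0, Y 11, Z 7.
Y and Z advance.
Runoff: Y is preferred to Z by 11 voters; Z by 13.
Z wins the runoff.

Z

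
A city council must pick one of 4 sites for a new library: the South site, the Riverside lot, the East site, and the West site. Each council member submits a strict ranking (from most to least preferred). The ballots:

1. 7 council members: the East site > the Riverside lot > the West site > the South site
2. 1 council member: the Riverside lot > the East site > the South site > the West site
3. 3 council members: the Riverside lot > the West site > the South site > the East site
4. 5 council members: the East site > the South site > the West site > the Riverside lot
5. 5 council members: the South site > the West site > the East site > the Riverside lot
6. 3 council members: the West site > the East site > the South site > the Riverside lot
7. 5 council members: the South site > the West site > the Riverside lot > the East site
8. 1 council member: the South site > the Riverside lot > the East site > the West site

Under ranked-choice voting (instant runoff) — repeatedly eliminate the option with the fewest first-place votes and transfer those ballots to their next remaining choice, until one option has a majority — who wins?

the East site

Round 1: the South site 11, the Riverside lot 4, the East site 12, the West site 3. Eliminate the West site.
Round 2: the South site 11, the Riverside lot 4, the East site 15. Eliminate the Riverside lot.
Round 3: the South site 14, the East site 16. The East site has a majority.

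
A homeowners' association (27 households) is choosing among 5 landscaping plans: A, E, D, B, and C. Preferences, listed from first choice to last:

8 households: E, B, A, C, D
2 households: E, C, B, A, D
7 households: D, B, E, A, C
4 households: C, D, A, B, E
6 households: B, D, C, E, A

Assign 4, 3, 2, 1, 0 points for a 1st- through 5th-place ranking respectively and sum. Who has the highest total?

A: 8·2 + 2·1 + 7·1 + 4·2 + 6·0 = 33
E: 8·4 + 2·4 + 7·2 + 4·0 + 6·1 = 60
D: 8·0 + 2·0 + 7·4 + 4·3 + 6·3 = 58
B: 8·3 + 2·2 + 7·3 + 4·1 + 6·4 = 77
C: 8·1 + 2·3 + 7·0 + 4·4 + 6·2 = 42
B has the highest Borda score (77).

B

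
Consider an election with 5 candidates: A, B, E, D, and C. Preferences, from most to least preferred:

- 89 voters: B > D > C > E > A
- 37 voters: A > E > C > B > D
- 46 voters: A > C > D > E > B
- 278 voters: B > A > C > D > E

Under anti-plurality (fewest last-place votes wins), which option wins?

C

Last-place votes: A 89, B 46, E 278, D 37, C 0.
C is ranked last by the fewest voters, so C wins.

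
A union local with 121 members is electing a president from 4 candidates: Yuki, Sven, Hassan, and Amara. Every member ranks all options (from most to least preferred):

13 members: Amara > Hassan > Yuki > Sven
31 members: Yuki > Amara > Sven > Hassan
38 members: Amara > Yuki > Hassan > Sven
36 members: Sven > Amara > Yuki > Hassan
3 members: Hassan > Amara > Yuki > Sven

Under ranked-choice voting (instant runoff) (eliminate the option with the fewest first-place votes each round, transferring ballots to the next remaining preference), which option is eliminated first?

Round 1: Yuki 31, Sven 36, Hassan 3, Amara 51. Eliminate Hassan.

Hassan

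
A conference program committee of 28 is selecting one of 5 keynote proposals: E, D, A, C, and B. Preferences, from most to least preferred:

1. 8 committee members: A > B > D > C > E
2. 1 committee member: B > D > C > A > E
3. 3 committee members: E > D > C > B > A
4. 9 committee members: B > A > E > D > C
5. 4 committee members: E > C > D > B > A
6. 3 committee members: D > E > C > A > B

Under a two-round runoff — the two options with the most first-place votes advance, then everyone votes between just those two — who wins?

B

Round 1 first-place votes: E 7, D 3, A 8, C 0, B 10.
B and A advance.
Runoff: B is preferred to A by 17 voters; A by 11.
B wins the runoff.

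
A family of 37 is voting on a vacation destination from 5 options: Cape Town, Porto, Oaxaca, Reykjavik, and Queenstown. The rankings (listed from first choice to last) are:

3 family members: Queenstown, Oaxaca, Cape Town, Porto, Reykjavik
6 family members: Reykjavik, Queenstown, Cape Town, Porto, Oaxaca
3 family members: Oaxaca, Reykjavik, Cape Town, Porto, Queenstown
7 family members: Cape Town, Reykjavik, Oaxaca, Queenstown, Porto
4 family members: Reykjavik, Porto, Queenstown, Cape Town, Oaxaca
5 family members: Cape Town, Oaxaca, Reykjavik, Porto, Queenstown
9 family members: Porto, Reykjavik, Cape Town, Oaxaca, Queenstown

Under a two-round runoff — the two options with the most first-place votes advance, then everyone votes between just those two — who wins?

Round 1 first-place votes: Cape Town 12, Porto 9, Oaxaca 3, Reykjavik 10, Queenstown 3.
Cape Town and Reykjavik advance.
Runoff: Cape Town is preferred to Reykjavik by 15 voters; Reykjavik by 22.
Reykjavik wins the runoff.

Reykjavik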